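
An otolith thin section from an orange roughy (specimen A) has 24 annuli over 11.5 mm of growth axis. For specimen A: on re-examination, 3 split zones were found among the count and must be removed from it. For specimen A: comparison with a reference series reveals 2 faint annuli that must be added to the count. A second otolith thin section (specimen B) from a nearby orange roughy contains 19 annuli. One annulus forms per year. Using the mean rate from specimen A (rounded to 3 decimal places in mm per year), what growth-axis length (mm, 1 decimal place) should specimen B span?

9.5 mm

Specimen A: correcting the raw count gives 24 − 3 + 2 = 23 true annuli.
A: Extension rate ≈ 11.5 / 23 = 0.500 mm per year.
Length of B = 0.500 × 19 = 9.5 mm.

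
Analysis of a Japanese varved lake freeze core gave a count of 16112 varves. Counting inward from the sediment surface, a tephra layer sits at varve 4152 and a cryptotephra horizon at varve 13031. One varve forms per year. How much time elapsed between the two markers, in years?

Separation: 13031 − 4152 = 8879 varves.
At one varve per year, 8879 years elapsed between them.

8879 years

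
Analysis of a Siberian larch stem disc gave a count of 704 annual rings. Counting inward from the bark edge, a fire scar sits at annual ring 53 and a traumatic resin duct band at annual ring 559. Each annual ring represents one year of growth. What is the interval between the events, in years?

The two markers are separated by 559 − 53 = 506 annual rings.
That is 506 years at one annual ring per year.

506 years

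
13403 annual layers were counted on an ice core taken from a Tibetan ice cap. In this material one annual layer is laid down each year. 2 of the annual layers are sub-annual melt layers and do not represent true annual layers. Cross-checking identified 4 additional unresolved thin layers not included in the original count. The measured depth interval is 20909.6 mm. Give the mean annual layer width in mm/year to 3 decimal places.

1.560 mm/year

Adjusted count: 13403 − 2 + 4 = 13405 annual layers.
Mean rate = 20909.6 mm / 13405 years ≈ 1.560 mm/year.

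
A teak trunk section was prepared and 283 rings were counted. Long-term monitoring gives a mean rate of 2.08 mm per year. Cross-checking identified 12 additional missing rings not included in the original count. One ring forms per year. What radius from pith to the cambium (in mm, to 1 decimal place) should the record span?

613.6 mm

Correcting the raw count gives 283 + 12 = 295 true rings.
295 years at 2.08 mm/year gives 2.08 × 295 = 613.6 mm.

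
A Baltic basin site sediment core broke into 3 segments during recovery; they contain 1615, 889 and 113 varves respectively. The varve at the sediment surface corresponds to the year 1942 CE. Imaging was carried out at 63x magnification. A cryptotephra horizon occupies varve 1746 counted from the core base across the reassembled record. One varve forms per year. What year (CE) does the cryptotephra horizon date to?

1071 CE

Total varves = 1615 + 889 + 113 = 2617.
The cryptotephra horizon sits at varve 1746 from the core base, so 2617 − 1746 = 871 varves formed after it.
Counting back 871 years from 1942 CE places the cryptotephra horizon in 1942 − 871 = 1071 CE.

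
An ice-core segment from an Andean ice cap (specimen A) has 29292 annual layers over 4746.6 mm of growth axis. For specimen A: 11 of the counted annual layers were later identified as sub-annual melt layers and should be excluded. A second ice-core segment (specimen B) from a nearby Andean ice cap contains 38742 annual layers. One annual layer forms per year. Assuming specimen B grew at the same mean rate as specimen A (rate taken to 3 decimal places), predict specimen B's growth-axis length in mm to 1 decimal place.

6276.2 mm

Specimen A: true annual layer count = 29292 − 11 = 29281.
A: Mean rate = 4746.6 mm / 29281 years ≈ 0.162 mm/yr.
B's length ≈ 0.162 × 38742 = 6276.2 mm.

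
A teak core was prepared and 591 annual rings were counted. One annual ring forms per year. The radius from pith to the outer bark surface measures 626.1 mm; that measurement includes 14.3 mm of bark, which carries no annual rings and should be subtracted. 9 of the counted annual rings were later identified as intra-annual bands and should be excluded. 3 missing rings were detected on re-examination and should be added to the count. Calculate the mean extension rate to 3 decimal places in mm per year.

1.046 mm per year

After corrections the count is 591 − 9 + 3 = 585 annual rings.
Removing the 14.3 mm offcut leaves 626.1 − 14.3 = 611.8 mm.
Extension rate ≈ 611.8 / 585 = 1.046 mm per year.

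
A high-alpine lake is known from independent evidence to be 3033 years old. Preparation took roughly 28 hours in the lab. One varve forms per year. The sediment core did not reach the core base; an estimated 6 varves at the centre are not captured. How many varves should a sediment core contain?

3027 varves

One varve per year gives 3033 varves over 3033 years.
3033 − 6 missed = 3027 varves expected in the prepared section.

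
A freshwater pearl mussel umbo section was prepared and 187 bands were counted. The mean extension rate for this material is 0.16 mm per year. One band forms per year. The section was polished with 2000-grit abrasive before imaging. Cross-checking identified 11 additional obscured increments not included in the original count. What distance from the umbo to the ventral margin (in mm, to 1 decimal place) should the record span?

After corrections the count is 187 + 11 = 198 bands.
198 years at 0.16 mm/year gives 0.16 × 198 = 31.7 mm.

31.7 mm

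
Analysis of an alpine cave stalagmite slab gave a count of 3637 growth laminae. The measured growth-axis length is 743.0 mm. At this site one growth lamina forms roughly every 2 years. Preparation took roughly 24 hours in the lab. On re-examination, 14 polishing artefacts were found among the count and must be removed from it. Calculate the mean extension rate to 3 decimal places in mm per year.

After corrections the count is 3637 − 14 = 3623 growth laminae.
At 2 years per growth lamina, 3623 × 2 = 7246 years.
743.0 mm over 7246 years gives 743.0 / 7246 ≈ 0.103 mm per year.

0.103 mm per year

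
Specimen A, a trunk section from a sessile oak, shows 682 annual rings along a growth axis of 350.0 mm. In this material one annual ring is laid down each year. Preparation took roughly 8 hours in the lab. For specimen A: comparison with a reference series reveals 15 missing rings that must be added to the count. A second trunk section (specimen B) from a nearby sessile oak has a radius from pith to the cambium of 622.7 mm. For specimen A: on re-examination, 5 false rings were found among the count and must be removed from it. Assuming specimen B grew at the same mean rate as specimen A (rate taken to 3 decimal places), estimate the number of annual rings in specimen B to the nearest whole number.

Specimen A: true annual ring count = 682 − 5 + 15 = 692.
A: 350.0 mm over 692 years gives 350.0 / 692 ≈ 0.506 mm per year.
Specimen B: 622.7 mm / 0.506 mm per year = 1230.63 years ≈ 1231 annual rings.

1231 annual rings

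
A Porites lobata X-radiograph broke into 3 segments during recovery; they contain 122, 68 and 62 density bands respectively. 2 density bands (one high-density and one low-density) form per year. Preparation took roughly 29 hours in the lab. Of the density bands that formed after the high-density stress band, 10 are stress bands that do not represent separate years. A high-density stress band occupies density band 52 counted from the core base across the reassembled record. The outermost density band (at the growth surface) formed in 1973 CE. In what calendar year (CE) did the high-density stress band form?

Total density bands = 122 + 68 + 62 = 252.
Between density band 52 and the growth surface there are 252 − 52 = 200 density bands.
Excluding 10 false density bands: 200 − 10 = 190.
With 2 density bands per year, 190 / 2 = 95 years.
1973 − 95 = 1878 CE.

1878 CE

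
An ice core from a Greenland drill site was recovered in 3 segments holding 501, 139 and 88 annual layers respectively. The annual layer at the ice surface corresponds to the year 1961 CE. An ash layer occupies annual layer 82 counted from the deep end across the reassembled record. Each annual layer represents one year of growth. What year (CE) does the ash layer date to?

1315 CE

Total annual layers = 501 + 139 + 88 = 728.
728 − 82 = 646 annual layers lie beyond the ash layer toward the ice surface.
The annual layer at the ice surface is 1961 CE, so the ash layer dates to 1961 − 646 = 1315 CE.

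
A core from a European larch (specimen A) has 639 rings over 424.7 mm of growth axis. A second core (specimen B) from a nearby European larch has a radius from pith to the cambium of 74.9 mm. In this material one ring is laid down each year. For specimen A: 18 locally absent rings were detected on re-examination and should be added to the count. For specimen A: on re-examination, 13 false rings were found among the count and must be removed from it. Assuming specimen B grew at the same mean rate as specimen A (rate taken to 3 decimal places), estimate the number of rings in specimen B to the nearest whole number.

Specimen A: after corrections the count is 639 − 13 + 18 = 644 rings.
A: 424.7 mm over 644 years gives 424.7 / 644 ≈ 0.659 mm per year.
B spans 74.9 / 0.659 = 113.66 years ≈ 114 rings.

114 rings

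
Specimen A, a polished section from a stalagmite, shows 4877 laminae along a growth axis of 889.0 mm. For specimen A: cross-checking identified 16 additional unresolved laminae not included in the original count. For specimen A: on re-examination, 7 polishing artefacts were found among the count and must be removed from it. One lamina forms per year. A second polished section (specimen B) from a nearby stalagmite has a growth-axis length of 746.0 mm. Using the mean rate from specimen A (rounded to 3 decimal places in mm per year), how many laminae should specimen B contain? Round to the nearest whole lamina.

4099 laminae

Specimen A: correcting the raw count gives 4877 − 7 + 16 = 4886 true laminae.
A: 889.0 mm over 4886 years gives 889.0 / 4886 ≈ 0.182 mm/yr.
For B, 746.0 / 0.182 = 4098.90 years ≈ 4099 laminae.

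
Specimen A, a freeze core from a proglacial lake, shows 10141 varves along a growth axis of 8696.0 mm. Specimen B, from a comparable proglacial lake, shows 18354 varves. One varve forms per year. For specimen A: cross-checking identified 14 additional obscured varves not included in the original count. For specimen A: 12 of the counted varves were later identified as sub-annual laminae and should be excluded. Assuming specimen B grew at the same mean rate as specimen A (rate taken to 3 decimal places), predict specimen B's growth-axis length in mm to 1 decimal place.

Specimen A: correcting the raw count gives 10141 − 12 + 14 = 10143 true varves.
A: 8696.0 mm over 10143 years gives 8696.0 / 10143 ≈ 0.857 mm/year.
B's length ≈ 0.857 × 18354 = 15729.4 mm.

15729.4 mm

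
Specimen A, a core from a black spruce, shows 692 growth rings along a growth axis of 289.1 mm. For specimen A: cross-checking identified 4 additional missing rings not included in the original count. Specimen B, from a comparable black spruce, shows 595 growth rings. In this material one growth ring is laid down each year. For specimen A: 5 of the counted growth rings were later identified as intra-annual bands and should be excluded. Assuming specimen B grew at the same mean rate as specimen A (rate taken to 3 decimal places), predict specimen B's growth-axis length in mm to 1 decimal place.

Specimen A: true growth ring count = 692 − 5 + 4 = 691.
A: Extension rate ≈ 289.1 / 691 = 0.418 mm/year.
For B, 0.418 mm/year × 595 years = 248.7 mm.

248.7 mm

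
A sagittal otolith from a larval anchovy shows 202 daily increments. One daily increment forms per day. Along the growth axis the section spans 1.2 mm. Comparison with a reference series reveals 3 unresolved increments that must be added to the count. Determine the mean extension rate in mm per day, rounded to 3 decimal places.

True daily increment count = 202 + 3 = 205.
1.2 mm over 205 days gives 1.2 / 205 ≈ 0.006 mm per day.

0.006 mm per day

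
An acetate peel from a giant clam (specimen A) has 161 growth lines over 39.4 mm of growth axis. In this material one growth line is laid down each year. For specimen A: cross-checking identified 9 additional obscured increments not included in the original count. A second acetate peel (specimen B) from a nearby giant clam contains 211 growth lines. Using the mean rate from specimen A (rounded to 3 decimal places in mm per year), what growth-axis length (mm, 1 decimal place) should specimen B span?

49.0 mm

Specimen A: correcting the raw count gives 161 + 9 = 170 true growth lines.
A: Extension rate ≈ 39.4 / 170 = 0.232 mm/year.
Length of B = 0.232 × 211 = 49.0 mm.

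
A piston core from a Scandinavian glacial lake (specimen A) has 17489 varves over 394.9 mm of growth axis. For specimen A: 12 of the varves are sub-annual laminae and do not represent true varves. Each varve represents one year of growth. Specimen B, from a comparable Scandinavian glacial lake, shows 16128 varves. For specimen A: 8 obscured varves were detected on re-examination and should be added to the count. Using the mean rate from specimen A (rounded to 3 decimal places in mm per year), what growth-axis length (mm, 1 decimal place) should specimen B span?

370.9 mm

Specimen A: true varve count = 17489 − 12 + 8 = 17485.
A: 394.9 mm over 17485 years gives 394.9 / 17485 ≈ 0.023 mm per year.
For B, 0.023 mm/year × 16128 years = 370.9 mm.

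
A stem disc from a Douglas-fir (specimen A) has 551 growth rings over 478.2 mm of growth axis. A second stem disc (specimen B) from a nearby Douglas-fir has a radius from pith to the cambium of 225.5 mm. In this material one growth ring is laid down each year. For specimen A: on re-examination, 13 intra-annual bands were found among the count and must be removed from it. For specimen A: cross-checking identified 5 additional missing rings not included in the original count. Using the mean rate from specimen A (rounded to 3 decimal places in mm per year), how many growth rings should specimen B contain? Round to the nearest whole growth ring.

256 growth rings

Specimen A: after corrections the count is 551 − 13 + 5 = 543 growth rings.
A: Mean rate = 478.2 mm / 543 years ≈ 0.881 mm/year.
For B, 225.5 / 0.881 = 255.96 years ≈ 256 growth rings.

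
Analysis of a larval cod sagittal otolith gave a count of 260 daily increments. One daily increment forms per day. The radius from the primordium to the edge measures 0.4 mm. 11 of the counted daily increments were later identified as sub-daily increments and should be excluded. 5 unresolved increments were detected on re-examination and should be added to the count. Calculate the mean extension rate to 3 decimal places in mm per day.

0.002 mm per day

Correcting the raw count gives 260 − 11 + 5 = 254 true daily increments.
0.4 mm over 254 days gives 0.4 / 254 ≈ 0.002 mm per day.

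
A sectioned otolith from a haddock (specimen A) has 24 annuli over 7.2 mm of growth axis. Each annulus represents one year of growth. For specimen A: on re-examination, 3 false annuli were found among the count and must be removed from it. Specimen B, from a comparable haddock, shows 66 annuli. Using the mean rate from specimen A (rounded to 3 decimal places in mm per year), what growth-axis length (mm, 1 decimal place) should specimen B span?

Specimen A: true annulus count = 24 − 3 = 21.
A: 7.2 mm over 21 years gives 7.2 / 21 ≈ 0.343 mm/year.
B's length ≈ 0.343 × 66 = 22.6 mm.

22.6 mm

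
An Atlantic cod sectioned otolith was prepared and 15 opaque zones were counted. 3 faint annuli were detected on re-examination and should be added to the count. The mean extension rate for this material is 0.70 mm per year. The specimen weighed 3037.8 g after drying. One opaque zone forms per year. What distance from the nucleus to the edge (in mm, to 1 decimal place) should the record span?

12.6 mm

Correcting the raw count gives 15 + 3 = 18 true opaque zones.
Predicted length = 0.70 mm/year × 18 years = 12.6 mm.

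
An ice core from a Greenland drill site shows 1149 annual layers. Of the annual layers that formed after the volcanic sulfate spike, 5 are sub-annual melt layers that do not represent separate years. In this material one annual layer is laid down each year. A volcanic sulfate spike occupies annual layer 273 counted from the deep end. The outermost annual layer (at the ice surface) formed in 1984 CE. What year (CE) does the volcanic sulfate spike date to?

1113 CE

Between annual layer 273 and the ice surface there are 1149 − 273 = 876 annual layers.
Excluding 5 false annual layers: 876 − 5 = 871.
The annual layer at the ice surface is 1984 CE, so the volcanic sulfate spike dates to 1984 − 871 = 1113 CE.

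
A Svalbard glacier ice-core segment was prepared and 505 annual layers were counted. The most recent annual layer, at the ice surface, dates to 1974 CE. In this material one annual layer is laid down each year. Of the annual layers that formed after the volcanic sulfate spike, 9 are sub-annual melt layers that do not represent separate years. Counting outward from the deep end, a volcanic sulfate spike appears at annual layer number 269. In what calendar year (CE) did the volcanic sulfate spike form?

The volcanic sulfate spike sits at annual layer 269 from the deep end, so 505 − 269 = 236 annual layers formed after it.
236 − 9 false = 227 true annual layers after the volcanic sulfate spike.
The annual layer at the ice surface is 1974 CE, so the volcanic sulfate spike dates to 1974 − 227 = 1747 CE.

1747 CE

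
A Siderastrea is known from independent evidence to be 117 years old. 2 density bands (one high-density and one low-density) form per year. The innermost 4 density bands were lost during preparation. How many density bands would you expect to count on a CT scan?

230 density bands

With 2 density bands per year, 117 years would produce 117 × 2 = 234 density bands.
Less the 4 uncaptured density bands: 234 − 4 = 230.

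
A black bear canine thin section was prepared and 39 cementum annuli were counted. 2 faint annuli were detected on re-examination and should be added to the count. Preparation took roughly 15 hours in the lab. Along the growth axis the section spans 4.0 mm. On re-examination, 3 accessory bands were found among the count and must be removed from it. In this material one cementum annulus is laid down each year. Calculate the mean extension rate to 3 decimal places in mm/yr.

After corrections the count is 39 − 3 + 2 = 38 cementum annuli.
Mean rate = 4.0 mm / 38 years ≈ 0.105 mm/yr.

0.105 mm/yr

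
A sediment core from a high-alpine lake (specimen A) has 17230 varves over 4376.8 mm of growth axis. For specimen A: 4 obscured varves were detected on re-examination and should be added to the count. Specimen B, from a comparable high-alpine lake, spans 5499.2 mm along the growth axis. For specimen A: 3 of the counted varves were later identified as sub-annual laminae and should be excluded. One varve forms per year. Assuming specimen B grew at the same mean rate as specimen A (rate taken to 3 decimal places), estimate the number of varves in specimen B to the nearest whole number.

Specimen A: after corrections the count is 17230 − 3 + 4 = 17231 varves.
A: Extension rate ≈ 4376.8 / 17231 = 0.254 mm/yr.
B spans 5499.2 / 0.254 = 21650.39 years ≈ 21650 varves.

21650 varves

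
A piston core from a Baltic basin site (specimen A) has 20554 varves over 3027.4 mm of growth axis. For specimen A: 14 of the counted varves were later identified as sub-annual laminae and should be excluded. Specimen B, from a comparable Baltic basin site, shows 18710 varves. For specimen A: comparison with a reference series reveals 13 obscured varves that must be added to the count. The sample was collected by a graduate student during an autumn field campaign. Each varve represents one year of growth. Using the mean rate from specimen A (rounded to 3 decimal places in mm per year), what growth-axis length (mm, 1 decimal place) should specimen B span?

Specimen A: after corrections the count is 20554 − 14 + 13 = 20553 varves.
A: 3027.4 mm over 20553 years gives 3027.4 / 20553 ≈ 0.147 mm/yr.
For B, 0.147 mm/year × 18710 years = 2750.4 mm.

2750.4 mm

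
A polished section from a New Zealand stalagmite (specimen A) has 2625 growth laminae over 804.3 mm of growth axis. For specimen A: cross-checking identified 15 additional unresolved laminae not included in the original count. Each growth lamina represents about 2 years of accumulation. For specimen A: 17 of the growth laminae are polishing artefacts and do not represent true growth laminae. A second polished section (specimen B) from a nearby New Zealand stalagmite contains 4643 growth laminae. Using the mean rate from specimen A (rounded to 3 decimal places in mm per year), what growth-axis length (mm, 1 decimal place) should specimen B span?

Specimen A: after corrections the count is 2625 − 17 + 15 = 2623 growth laminae.
Specimen A: multiplying by 2 years per growth lamina: 2623 × 2 = 5246 years.
A: 804.3 mm over 5246 years gives 804.3 / 5246 ≈ 0.153 mm/yr.
Specimen B: 4643 growth laminae at 2 years each span 4643 × 2 = 9286 years. For B, 0.153 mm/year × 9286 years = 1420.8 mm.

1420.8 mm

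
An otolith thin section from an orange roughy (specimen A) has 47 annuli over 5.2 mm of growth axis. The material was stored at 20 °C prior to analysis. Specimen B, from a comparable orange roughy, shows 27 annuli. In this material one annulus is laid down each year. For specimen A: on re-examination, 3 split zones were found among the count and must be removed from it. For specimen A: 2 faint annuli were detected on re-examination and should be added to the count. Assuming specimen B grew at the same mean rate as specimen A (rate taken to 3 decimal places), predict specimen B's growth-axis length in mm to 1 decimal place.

Specimen A: adjusted count: 47 − 3 + 2 = 46 annuli.
A: Mean rate = 5.2 mm / 46 years ≈ 0.113 mm/yr.
For B, 0.113 mm/year × 27 years = 3.1 mm.

3.1 mm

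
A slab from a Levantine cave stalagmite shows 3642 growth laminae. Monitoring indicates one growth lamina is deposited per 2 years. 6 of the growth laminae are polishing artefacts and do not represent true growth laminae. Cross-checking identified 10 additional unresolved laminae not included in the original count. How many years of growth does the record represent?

7292 years

After corrections the count is 3642 − 6 + 10 = 3646 growth laminae.
3646 growth laminae at 2 years each span 3646 × 2 = 7292 years.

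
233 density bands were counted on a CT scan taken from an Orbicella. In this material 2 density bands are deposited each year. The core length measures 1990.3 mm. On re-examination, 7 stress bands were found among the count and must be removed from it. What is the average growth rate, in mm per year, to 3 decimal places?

Adjusted count: 233 − 7 = 226 density bands.
With 2 density bands per year, 226 / 2 = 113 years.
Mean rate = 1990.3 mm / 113 years ≈ 17.613 mm per year.

17.613 mm per year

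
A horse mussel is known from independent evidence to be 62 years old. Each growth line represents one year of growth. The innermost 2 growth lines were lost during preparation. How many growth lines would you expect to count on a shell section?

60 growth lines

Expected growth lines over 62 years: 62.
Less the 2 uncaptured growth lines: 62 − 2 = 60.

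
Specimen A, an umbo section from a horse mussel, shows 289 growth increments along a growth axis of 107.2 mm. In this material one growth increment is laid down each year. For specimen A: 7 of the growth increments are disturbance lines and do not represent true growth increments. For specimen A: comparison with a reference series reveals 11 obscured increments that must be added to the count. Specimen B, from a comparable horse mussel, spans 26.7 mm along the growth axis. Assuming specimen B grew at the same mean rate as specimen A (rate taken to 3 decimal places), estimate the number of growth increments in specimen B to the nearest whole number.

73 growth increments

Specimen A: true growth increment count = 289 − 7 + 11 = 293.
A: Mean rate = 107.2 mm / 293 years ≈ 0.366 mm/yr.
B spans 26.7 / 0.366 = 72.95 years ≈ 73 growth increments.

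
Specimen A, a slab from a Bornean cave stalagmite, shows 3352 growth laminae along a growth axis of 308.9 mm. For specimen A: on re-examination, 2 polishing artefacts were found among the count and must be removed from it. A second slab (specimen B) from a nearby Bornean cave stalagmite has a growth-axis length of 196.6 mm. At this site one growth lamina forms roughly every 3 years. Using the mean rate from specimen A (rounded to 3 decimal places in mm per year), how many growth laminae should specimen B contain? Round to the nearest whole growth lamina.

2114 growth laminae

Specimen A: adjusted count: 3352 − 2 = 3350 growth laminae.
Specimen A: 3350 growth laminae at 3 years each span 3350 × 3 = 10050 years.
A: 308.9 mm over 10050 years gives 308.9 / 10050 ≈ 0.031 mm/year.
Specimen B: 196.6 mm / 0.031 mm per year = 6341.94 years; at 3 years per growth lamina that is 6341.94 / 3 ≈ 2114 growth laminae.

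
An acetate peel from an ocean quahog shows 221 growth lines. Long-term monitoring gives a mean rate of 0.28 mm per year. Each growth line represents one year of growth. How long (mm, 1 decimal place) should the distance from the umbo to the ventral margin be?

221 years of growth are recorded.
Predicted length = 0.28 mm/year × 221 years = 61.9 mm.

61.9 mm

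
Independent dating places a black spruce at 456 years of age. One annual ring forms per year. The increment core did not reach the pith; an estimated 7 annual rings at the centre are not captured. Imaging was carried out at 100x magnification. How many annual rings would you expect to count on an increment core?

At one annual ring per year, 456 years correspond to 456 annual rings.
456 − 7 missed = 449 annual rings expected in the prepared section.

449 annual rings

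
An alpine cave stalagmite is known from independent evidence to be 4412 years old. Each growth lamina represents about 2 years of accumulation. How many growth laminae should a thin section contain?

2206 growth laminae

One growth lamina every 2 years means 4412 / 2 = 2206 growth laminae.
So 2206 growth laminae should be present.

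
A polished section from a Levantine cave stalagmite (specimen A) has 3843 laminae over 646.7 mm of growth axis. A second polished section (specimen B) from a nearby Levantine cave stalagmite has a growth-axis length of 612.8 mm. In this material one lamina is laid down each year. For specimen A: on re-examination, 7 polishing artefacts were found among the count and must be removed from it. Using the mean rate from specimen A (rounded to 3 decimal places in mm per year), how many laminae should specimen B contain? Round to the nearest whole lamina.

Specimen A: true lamina count = 3843 − 7 = 3836.
A: Mean rate = 646.7 mm / 3836 years ≈ 0.169 mm/yr.
For B, 612.8 / 0.169 = 3626.04 years ≈ 3626 laminae.

3626 laminae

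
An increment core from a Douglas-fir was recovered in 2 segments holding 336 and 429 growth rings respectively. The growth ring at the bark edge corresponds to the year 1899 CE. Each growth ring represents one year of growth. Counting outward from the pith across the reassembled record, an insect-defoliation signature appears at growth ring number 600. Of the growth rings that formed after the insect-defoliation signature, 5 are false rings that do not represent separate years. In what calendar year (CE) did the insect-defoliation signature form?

1739 CE

Total growth rings = 336 + 429 = 765.
765 − 600 = 165 growth rings lie beyond the insect-defoliation signature toward the bark edge.
Excluding 5 false growth rings: 165 − 5 = 160.
Counting back 160 years from 1899 CE places the insect-defoliation signature in 1899 − 160 = 1739 CE.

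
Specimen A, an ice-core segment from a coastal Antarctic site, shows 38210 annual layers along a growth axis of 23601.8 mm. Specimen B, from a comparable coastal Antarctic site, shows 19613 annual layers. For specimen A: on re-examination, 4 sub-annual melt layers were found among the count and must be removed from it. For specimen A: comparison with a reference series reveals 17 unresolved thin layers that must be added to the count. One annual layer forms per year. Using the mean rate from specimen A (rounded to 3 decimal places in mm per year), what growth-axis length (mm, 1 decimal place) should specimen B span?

Specimen A: true annual layer count = 38210 − 4 + 17 = 38223.
A: Extension rate ≈ 23601.8 / 38223 = 0.617 mm/year.
B's length ≈ 0.617 × 19613 = 12101.2 mm.

12101.2 mm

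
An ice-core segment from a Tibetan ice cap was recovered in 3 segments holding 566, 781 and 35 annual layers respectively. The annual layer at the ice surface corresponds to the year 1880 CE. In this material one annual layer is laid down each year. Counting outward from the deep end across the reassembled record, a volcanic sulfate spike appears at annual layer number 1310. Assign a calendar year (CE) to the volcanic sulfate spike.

1808 CE

Total annual layers = 566 + 781 + 35 = 1382.
Between annual layer 1310 and the ice surface there are 1382 − 1310 = 72 annual layers.
The annual layer at the ice surface is 1880 CE, so the volcanic sulfate spike dates to 1880 − 72 = 1808 CE.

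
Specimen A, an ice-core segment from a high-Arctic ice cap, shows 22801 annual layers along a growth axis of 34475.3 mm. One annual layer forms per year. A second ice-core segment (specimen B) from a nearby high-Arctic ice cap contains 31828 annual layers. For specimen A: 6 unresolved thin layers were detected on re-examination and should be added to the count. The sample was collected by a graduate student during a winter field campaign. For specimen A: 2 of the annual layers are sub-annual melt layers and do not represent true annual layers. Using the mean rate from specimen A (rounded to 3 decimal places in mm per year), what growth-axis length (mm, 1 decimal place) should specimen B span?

Specimen A: true annual layer count = 22801 − 2 + 6 = 22805.
A: Extension rate ≈ 34475.3 / 22805 = 1.512 mm/year.
For B, 1.512 mm/year × 31828 years = 48123.9 mm.

48123.9 mm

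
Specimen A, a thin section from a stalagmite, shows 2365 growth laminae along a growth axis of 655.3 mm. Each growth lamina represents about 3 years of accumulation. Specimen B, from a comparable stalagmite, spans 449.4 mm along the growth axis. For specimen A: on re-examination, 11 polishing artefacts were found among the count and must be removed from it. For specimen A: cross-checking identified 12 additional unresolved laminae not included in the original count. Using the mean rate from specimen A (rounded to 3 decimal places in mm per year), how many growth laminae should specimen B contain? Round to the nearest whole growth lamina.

1628 growth laminae

Specimen A: after corrections the count is 2365 − 11 + 12 = 2366 growth laminae.
Specimen A: at 3 years per growth lamina, 2366 × 3 = 7098 years.
A: 655.3 mm over 7098 years gives 655.3 / 7098 ≈ 0.092 mm/yr.
For B, 449.4 / 0.092 = 4884.78 years; at 3 years per growth lamina that is 4884.78 / 3 ≈ 1628 growth laminae.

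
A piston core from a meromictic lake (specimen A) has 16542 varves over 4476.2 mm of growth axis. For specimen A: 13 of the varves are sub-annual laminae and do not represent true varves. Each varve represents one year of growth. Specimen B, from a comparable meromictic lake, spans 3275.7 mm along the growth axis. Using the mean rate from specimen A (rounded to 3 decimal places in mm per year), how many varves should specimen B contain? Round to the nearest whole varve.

12087 varves

Specimen A: correcting the raw count gives 16542 − 13 = 16529 true varves.
A: 4476.2 mm over 16529 years gives 4476.2 / 16529 ≈ 0.271 mm per year.
For B, 3275.7 / 0.271 = 12087.45 years ≈ 12087 varves.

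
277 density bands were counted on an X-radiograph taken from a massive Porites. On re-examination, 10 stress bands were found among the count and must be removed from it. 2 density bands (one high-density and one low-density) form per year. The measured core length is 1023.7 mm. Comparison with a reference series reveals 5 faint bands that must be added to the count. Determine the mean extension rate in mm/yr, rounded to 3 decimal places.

7.527 mm/yr

True density band count = 277 − 10 + 5 = 272.
With 2 density bands per year, 272 / 2 = 136 years.
Mean rate = 1023.7 mm / 136 years ≈ 7.527 mm/yr.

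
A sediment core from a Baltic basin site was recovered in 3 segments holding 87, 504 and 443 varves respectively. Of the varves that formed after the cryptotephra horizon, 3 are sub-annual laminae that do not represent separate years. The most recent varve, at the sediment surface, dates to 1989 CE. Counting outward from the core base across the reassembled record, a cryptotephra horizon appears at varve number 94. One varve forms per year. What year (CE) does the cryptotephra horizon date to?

1052 CE

Total varves = 87 + 504 + 443 = 1034.
The cryptotephra horizon sits at varve 94 from the core base, so 1034 − 94 = 940 varves formed after it.
Excluding 3 false varves: 940 − 3 = 937.
Counting back 937 years from 1989 CE places the cryptotephra horizon in 1989 − 937 = 1052 CE.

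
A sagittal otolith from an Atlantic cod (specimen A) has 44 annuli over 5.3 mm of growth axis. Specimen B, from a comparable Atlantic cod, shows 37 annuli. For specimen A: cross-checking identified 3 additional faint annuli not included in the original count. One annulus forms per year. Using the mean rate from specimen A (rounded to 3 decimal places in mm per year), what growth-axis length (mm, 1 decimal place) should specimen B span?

4.2 mm

Specimen A: correcting the raw count gives 44 + 3 = 47 true annuli.
A: Extension rate ≈ 5.3 / 47 = 0.113 mm per year.
Length of B = 0.113 × 37 = 4.2 mm.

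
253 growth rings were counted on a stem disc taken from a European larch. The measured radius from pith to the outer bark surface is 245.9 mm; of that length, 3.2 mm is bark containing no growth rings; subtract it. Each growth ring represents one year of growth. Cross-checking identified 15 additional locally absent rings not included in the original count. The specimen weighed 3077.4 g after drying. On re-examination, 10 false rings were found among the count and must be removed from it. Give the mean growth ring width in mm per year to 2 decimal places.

True growth ring count = 253 − 10 + 15 = 258.
The growth record spans 245.9 − 3.2 = 242.7 mm.
Extension rate ≈ 242.7 / 258 = 0.94 mm per year.

0.94 mm per year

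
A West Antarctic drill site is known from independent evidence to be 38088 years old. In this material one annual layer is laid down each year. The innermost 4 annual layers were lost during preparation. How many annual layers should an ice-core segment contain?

38084 annual layers

At one annual layer per year, 38088 years correspond to 38088 annual layers.
Less the 4 uncaptured annual layers: 38088 − 4 = 38084.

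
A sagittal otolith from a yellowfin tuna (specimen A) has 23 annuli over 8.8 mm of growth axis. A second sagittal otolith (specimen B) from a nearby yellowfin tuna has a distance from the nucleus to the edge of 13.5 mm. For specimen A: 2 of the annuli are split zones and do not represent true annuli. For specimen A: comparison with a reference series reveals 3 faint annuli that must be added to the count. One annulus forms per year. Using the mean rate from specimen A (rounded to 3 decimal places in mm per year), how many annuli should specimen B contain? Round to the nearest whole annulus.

37 annuli

Specimen A: true annulus count = 23 − 2 + 3 = 24.
A: Extension rate ≈ 8.8 / 24 = 0.367 mm per year.
Specimen B: 13.5 mm / 0.367 mm per year = 36.78 years ≈ 37 annuli.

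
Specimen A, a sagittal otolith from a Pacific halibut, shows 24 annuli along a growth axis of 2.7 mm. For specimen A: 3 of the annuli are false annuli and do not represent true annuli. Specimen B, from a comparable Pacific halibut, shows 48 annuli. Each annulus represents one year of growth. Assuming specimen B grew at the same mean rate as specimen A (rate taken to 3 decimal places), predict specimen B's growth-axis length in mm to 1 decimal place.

6.2 mm

Specimen A: after corrections the count is 24 − 3 = 21 annuli.
A: Extension rate ≈ 2.7 / 21 = 0.129 mm/yr.
B's length ≈ 0.129 × 48 = 6.2 mm.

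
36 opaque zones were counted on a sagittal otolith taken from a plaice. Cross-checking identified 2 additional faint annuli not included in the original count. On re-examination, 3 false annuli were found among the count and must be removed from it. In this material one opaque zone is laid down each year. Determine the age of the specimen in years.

35 yr

Correcting the raw count gives 36 − 3 + 2 = 35 true opaque zones.
One opaque zone per year makes the duration 35 years.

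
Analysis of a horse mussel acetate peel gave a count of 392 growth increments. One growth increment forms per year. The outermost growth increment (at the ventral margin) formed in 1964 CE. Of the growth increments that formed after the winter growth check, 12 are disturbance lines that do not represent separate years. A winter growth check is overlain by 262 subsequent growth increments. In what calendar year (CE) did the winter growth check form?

262 growth increments post-date the winter growth check.
Removing the 12 false growth increments leaves 262 − 12 = 250 true growth increments beyond the winter growth check.
Counting back 250 years from 1964 CE places the winter growth check in 1964 − 250 = 1714 CE.

1714 CE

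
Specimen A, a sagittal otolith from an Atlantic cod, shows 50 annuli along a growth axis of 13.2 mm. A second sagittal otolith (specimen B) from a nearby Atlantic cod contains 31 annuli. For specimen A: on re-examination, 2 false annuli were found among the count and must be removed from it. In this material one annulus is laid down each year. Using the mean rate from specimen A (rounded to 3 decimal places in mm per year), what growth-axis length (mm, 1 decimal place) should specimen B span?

8.5 mm

Specimen A: correcting the raw count gives 50 − 2 = 48 true annuli.
A: Mean rate = 13.2 mm / 48 years ≈ 0.275 mm/year.
B's length ≈ 0.275 × 31 = 8.5 mm.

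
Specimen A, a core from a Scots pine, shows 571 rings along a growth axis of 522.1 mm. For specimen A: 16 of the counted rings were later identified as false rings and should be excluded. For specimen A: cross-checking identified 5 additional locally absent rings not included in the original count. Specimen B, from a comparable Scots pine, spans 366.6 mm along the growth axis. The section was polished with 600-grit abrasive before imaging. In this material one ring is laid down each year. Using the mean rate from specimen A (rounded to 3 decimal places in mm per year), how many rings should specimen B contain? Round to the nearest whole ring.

393 rings

Specimen A: adjusted count: 571 − 16 + 5 = 560 rings.
A: 522.1 mm over 560 years gives 522.1 / 560 ≈ 0.932 mm/yr.
Specimen B: 366.6 mm / 0.932 mm per year = 393.35 years ≈ 393 rings.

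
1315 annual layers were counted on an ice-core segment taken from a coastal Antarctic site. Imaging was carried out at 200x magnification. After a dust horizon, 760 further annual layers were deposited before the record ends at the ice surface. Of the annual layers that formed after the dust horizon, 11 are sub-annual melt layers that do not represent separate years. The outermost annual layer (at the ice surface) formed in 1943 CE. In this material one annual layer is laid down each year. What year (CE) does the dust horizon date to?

1194 CE

760 annual layers post-date the dust horizon.
Excluding 11 false annual layers: 760 − 11 = 749.
1943 − 749 = 1194 CE.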